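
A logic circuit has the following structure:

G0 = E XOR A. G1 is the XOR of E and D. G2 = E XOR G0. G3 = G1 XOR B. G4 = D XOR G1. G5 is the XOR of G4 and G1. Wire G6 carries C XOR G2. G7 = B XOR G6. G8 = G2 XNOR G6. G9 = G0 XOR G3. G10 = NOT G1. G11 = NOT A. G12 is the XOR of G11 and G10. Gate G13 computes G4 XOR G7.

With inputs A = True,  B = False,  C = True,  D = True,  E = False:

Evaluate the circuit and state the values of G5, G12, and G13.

G5 = True, G12 = False, G13 = False

G0 = E XOR A = False XOR True = True
G1 = E XOR D = False XOR True = True
G2 = E XOR G0 = False XOR True = True
G4 = D XOR G1 = True XOR True = False
G5 = G4 XOR G1 = False XOR True = True
G6 = C XOR G2 = True XOR True = False
G7 = B XOR G6 = False XOR False = False
G10 = NOT G1 = NOT True = False
G11 = NOT A = NOT True = False
G12 = G11 XOR G10 = False XOR False = False
G13 = G4 XOR G7 = False XOR False = False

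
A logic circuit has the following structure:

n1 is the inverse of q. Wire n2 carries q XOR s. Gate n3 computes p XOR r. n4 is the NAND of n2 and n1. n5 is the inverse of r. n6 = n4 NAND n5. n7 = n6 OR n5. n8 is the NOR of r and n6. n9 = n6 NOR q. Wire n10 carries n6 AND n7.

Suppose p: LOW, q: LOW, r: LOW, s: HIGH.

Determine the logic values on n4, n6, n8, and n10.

n4 = LOW; n6 = HIGH; n8 = LOW; n10 = HIGH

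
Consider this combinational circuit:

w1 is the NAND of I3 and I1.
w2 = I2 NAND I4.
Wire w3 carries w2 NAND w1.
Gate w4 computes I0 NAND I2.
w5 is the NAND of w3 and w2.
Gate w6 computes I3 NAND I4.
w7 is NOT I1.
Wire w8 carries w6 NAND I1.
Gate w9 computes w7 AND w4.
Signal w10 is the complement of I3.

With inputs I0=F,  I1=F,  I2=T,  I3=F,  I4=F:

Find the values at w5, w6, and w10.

w1 = I3 NAND I1 = F NAND F = T
w2 = I2 NAND I4 = T NAND F = T
w3 = w2 NAND w1 = T NAND T = F
w5 = w3 NAND w2 = F NAND T = T
w6 = I3 NAND I4 = F NAND F = T
w10 = NOT I3 = NOT F = T

w5 = T  w6 = T  w10 = T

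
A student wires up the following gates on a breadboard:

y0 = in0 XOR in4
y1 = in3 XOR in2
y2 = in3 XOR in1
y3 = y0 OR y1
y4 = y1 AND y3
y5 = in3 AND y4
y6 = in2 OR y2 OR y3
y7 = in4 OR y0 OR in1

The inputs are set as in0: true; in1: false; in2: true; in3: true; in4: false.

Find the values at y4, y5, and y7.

y4 = false, y5 = false, y7 = true

y0 = in0 XOR in4 = true XOR false = true
y1 = in3 XOR in2 = true XOR true = false
y3 = y0 OR y1 = true OR false = true
y4 = y1 AND y3 = false AND true = false
y5 = in3 AND y4 = true AND false = false
y7 = in4 OR y0 OR in1 = false OR true OR false = true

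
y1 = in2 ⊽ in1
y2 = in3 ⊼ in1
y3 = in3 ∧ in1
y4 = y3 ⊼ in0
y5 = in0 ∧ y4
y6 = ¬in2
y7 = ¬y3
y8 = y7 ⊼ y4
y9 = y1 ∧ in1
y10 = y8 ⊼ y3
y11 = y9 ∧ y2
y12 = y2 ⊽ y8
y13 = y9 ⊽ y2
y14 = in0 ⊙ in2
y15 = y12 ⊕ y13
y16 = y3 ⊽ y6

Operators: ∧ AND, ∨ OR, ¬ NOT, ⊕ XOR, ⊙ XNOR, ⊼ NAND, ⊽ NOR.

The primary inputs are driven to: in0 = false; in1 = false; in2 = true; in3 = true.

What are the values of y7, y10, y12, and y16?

y7 = true, y10 = true, y12 = false, y16 = true

y2 = in3 NAND in1 = true NAND false = true
y3 = in3 AND in1 = true AND false = false
y4 = y3 NAND in0 = false NAND false = true
y6 = NOT in2 = NOT true = false
y7 = NOT y3 = NOT false = true
y8 = y7 NAND y4 = true NAND true = false
y10 = y8 NAND y3 = false NAND false = true
y12 = y2 NOR y8 = true NOR false = false
y16 = y3 NOR y6 = false NOR false = true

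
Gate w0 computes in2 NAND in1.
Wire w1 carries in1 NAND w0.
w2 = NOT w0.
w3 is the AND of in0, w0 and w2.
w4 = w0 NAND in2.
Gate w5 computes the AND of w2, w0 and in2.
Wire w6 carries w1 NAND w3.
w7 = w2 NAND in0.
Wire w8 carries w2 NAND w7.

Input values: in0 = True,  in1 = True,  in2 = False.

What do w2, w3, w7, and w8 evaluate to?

w0 = in2 NAND in1 = False NAND True = True
w2 = NOT w0 = NOT True = False
w3 = in0 AND w0 AND w2 = True AND True AND False = False
w7 = w2 NAND in0 = False NAND True = True
w8 = w2 NAND w7 = False NAND True = True

w2 = False; w3 = False; w7 = True; w8 = True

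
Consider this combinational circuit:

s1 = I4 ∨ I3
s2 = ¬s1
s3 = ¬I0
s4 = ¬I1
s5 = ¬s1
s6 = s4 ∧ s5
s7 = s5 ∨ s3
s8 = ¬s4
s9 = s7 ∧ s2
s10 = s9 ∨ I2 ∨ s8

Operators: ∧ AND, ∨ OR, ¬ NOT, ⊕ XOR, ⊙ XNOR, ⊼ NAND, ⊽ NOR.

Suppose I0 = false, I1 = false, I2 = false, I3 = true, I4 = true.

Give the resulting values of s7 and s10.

s7 = true; s10 = false

s1 = I4 OR I3 = true OR true = true
s2 = NOT s1 = NOT true = false
s3 = NOT I0 = NOT false = true
s4 = NOT I1 = NOT false = true
s5 = NOT s1 = NOT true = false
s7 = s5 OR s3 = false OR true = true
s8 = NOT s4 = NOT true = false
s9 = s7 AND s2 = true AND false = false
s10 = s9 OR I2 OR s8 = false OR false OR false = false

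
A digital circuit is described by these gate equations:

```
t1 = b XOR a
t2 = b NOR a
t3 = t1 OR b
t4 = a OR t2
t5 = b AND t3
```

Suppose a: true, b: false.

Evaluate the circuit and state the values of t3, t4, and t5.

t3 = true, t4 = true, t5 = false

t1 = b XOR a = false XOR true = true
t2 = b NOR a = false NOR true = false
t3 = t1 OR b = true OR false = true
t4 = a OR t2 = true OR false = true
t5 = b AND t3 = false AND true = false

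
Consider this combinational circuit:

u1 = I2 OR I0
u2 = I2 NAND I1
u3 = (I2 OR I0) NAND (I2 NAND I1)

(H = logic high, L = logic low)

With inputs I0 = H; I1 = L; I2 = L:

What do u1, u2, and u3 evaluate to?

u1 = L OR H = H
u2 = L NAND L = H
u3 = (L OR H) NAND (L NAND L) = L

u1 = H  u2 = H  u3 = L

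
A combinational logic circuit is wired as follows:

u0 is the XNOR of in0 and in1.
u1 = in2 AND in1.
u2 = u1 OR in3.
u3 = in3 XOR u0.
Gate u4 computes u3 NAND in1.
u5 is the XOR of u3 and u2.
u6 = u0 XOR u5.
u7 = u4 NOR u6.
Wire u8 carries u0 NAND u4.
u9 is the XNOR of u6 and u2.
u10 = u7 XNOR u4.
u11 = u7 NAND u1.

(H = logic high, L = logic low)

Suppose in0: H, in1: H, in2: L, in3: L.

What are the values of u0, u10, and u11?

u0 = in0 XNOR in1 = H XNOR H = H
u1 = in2 AND in1 = L AND H = L
u2 = u1 OR in3 = L OR L = L
u3 = in3 XOR u0 = L XOR H = H
u4 = u3 NAND in1 = H NAND H = L
u5 = u3 XOR u2 = H XOR L = H
u6 = u0 XOR u5 = H XOR H = L
u7 = u4 NOR u6 = L NOR L = H
u10 = u7 XNOR u4 = H XNOR L = L
u11 = u7 NAND u1 = H NAND L = H

u0 = H; u10 = L; u11 = H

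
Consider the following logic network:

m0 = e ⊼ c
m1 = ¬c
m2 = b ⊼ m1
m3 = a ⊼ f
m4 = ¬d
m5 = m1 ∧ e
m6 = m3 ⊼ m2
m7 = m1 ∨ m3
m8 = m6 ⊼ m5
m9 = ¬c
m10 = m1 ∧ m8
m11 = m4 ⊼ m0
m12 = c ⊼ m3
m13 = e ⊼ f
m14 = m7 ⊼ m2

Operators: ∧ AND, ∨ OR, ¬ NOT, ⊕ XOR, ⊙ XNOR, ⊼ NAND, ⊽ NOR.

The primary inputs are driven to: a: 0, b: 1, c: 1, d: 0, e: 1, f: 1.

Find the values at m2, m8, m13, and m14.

m2 = 1, m8 = 1, m13 = 0, m14 = 0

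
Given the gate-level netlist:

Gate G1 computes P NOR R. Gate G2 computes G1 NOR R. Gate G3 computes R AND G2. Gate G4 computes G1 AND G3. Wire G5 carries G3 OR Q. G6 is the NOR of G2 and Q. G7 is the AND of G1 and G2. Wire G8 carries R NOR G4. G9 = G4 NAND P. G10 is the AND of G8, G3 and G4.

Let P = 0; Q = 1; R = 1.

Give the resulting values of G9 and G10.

G9 = 1; G10 = 0

G1 = P NOR R = 0 NOR 1 = 0
G2 = G1 NOR R = 0 NOR 1 = 0
G3 = R AND G2 = 1 AND 0 = 0
G4 = G1 AND G3 = 0 AND 0 = 0
G8 = R NOR G4 = 1 NOR 0 = 0
G9 = G4 NAND P = 0 NAND 0 = 1
G10 = G8 AND G3 AND G4 = 0 AND 0 AND 0 = 0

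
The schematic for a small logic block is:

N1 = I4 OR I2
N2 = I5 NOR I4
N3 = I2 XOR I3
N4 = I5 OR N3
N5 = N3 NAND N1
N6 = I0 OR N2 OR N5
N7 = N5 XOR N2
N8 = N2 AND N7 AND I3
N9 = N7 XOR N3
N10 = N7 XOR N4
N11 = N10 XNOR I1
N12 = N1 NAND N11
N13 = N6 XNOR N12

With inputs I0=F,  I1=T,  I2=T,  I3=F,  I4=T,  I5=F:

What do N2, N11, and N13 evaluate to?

N2 = F; N11 = T; N13 = T

N1 = I4 OR I2 = T OR T = T
N2 = I5 NOR I4 = F NOR T = F
N3 = I2 XOR I3 = T XOR F = T
N4 = I5 OR N3 = F OR T = T
N5 = N3 NAND N1 = T NAND T = F
N6 = I0 OR N2 OR N5 = F OR F OR F = F
N7 = N5 XOR N2 = F XOR F = F
N10 = N7 XOR N4 = F XOR T = T
N11 = N10 XNOR I1 = T XNOR T = T
N12 = N1 NAND N11 = T NAND T = F
N13 = N6 XNOR N12 = F XNOR F = T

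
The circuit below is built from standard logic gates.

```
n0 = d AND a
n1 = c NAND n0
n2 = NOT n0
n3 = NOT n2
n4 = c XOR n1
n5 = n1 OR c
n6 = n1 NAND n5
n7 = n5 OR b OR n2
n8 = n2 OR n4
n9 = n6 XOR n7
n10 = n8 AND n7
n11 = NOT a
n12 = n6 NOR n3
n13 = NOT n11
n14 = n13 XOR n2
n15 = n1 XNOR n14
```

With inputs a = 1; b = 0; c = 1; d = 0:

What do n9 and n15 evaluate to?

n0 = d AND a = 0 AND 1 = 0
n1 = c NAND n0 = 1 NAND 0 = 1
n2 = NOT n0 = NOT 0 = 1
n5 = n1 OR c = 1 OR 1 = 1
n6 = n1 NAND n5 = 1 NAND 1 = 0
n7 = n5 OR b OR n2 = 1 OR 0 OR 1 = 1
n9 = n6 XOR n7 = 0 XOR 1 = 1
n11 = NOT a = NOT 1 = 0
n13 = NOT n11 = NOT 0 = 1
n14 = n13 XOR n2 = 1 XOR 1 = 0
n15 = n1 XNOR n14 = 1 XNOR 0 = 0

n9 = 1  n15 = 0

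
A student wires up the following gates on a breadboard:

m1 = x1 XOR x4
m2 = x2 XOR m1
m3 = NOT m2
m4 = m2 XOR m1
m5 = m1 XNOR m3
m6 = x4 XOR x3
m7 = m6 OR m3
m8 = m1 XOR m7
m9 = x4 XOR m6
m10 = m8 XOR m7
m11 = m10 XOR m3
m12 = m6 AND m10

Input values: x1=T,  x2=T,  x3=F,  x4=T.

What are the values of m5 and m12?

m5 = T, m12 = F

m1 = x1 XOR x4 = T XOR T = F
m2 = x2 XOR m1 = T XOR F = T
m3 = NOT m2 = NOT T = F
m5 = m1 XNOR m3 = F XNOR F = T
m6 = x4 XOR x3 = T XOR F = T
m7 = m6 OR m3 = T OR F = T
m8 = m1 XOR m7 = F XOR T = T
m10 = m8 XOR m7 = T XOR T = F
m12 = m6 AND m10 = T AND F = F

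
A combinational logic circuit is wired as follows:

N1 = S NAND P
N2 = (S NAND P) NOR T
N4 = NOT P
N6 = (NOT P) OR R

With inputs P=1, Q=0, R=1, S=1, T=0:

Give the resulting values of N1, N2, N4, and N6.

N1 = 1 NAND 1 = 0
N2 = (1 NAND 1) NOR 0 = 1
N4 = NOT 1 = 0
N6 = (NOT 1) OR 1 = 1

N1 = 0, N2 = 1, N4 = 0, N6 = 1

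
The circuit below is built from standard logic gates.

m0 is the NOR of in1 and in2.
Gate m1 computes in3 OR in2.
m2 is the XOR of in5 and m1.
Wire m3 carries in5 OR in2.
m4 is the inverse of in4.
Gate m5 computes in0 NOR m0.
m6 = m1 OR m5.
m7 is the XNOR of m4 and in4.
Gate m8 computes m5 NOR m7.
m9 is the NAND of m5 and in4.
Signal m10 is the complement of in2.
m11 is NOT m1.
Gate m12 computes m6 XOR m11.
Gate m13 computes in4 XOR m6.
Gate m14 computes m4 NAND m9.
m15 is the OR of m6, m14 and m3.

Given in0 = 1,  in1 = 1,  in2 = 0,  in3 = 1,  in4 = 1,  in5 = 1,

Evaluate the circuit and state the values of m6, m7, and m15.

m6 = 1; m7 = 0; m15 = 1

m0 = in1 NOR in2 = 1 NOR 0 = 0
m1 = in3 OR in2 = 1 OR 0 = 1
m3 = in5 OR in2 = 1 OR 0 = 1
m4 = NOT in4 = NOT 1 = 0
m5 = in0 NOR m0 = 1 NOR 0 = 0
m6 = m1 OR m5 = 1 OR 0 = 1
m7 = m4 XNOR in4 = 0 XNOR 1 = 0
m9 = m5 NAND in4 = 0 NAND 1 = 1
m14 = m4 NAND m9 = 0 NAND 1 = 1
m15 = m6 OR m14 OR m3 = 1 OR 1 OR 1 = 1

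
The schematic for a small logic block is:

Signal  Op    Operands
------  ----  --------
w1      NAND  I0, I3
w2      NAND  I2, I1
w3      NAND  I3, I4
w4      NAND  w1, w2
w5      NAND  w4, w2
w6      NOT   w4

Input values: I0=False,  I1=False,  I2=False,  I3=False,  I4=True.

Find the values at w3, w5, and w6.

w3 = True  w5 = True  w6 = True

w1 = I0 NAND I3 = False NAND False = True
w2 = I2 NAND I1 = False NAND False = True
w3 = I3 NAND I4 = False NAND True = True
w4 = w1 NAND w2 = True NAND True = False
w5 = w4 NAND w2 = False NAND True = True
w6 = NOT w4 = NOT False = True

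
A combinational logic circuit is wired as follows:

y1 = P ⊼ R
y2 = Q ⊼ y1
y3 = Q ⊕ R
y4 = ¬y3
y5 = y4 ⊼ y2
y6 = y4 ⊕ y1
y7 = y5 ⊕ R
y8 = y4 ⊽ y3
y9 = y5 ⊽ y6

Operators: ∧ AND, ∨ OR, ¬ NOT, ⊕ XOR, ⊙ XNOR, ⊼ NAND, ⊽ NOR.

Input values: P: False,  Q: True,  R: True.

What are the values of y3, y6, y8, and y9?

y3 = False, y6 = False, y8 = False, y9 = False

y1 = P NAND R = False NAND True = True
y2 = Q NAND y1 = True NAND True = False
y3 = Q XOR R = True XOR True = False
y4 = NOT y3 = NOT False = True
y5 = y4 NAND y2 = True NAND False = True
y6 = y4 XOR y1 = True XOR True = False
y8 = y4 NOR y3 = True NOR False = False
y9 = y5 NOR y6 = True NOR False = False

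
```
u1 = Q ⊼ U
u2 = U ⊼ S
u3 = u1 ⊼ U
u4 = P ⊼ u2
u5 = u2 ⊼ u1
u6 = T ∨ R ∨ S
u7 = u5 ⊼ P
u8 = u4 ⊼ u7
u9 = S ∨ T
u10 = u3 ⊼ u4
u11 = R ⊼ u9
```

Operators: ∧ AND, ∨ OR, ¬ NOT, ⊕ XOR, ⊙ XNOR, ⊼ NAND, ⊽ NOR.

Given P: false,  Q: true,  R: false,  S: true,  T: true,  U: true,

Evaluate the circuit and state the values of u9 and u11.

u9 = true, u11 = true

u9 = S OR T = true OR true = true
u11 = R NAND u9 = false NAND true = true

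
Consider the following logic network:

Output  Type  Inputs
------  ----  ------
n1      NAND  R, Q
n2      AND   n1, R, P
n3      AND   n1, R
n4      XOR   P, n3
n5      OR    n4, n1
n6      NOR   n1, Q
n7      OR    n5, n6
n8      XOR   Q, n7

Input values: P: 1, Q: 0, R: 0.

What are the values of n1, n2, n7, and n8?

n1 = R NAND Q = 0 NAND 0 = 1
n2 = n1 AND R AND P = 1 AND 0 AND 1 = 0
n3 = n1 AND R = 1 AND 0 = 0
n4 = P XOR n3 = 1 XOR 0 = 1
n5 = n4 OR n1 = 1 OR 1 = 1
n6 = n1 NOR Q = 1 NOR 0 = 0
n7 = n5 OR n6 = 1 OR 0 = 1
n8 = Q XOR n7 = 0 XOR 1 = 1

n1 = 1, n2 = 0, n7 = 1, n8 = 1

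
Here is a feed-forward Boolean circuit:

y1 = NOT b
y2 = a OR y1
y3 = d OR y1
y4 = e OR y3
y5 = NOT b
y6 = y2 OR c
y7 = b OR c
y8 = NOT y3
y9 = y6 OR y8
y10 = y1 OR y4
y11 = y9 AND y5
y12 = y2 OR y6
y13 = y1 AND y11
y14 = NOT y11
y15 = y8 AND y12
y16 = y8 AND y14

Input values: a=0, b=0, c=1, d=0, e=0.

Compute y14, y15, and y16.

y14 = 0, y15 = 0, y16 = 0

y1 = NOT b = NOT 0 = 1
y2 = a OR y1 = 0 OR 1 = 1
y3 = d OR y1 = 0 OR 1 = 1
y5 = NOT b = NOT 0 = 1
y6 = y2 OR c = 1 OR 1 = 1
y8 = NOT y3 = NOT 1 = 0
y9 = y6 OR y8 = 1 OR 0 = 1
y11 = y9 AND y5 = 1 AND 1 = 1
y12 = y2 OR y6 = 1 OR 1 = 1
y14 = NOT y11 = NOT 1 = 0
y15 = y8 AND y12 = 0 AND 1 = 0
y16 = y8 AND y14 = 0 AND 0 = 0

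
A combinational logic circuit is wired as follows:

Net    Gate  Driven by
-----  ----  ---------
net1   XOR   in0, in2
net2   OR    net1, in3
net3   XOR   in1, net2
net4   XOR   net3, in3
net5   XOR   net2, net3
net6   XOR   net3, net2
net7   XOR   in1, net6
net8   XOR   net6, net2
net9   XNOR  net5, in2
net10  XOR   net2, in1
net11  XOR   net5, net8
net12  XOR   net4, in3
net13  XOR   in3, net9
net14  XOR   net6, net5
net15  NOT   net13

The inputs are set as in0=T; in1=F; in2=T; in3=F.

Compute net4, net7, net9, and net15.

net4 = F, net7 = F, net9 = F, net15 = T

net1 = in0 XOR in2 = T XOR T = F
net2 = net1 OR in3 = F OR F = F
net3 = in1 XOR net2 = F XOR F = F
net4 = net3 XOR in3 = F XOR F = F
net5 = net2 XOR net3 = F XOR F = F
net6 = net3 XOR net2 = F XOR F = F
net7 = in1 XOR net6 = F XOR F = F
net9 = net5 XNOR in2 = F XNOR T = F
net13 = in3 XOR net9 = F XOR F = F
net15 = NOT net13 = NOT F = T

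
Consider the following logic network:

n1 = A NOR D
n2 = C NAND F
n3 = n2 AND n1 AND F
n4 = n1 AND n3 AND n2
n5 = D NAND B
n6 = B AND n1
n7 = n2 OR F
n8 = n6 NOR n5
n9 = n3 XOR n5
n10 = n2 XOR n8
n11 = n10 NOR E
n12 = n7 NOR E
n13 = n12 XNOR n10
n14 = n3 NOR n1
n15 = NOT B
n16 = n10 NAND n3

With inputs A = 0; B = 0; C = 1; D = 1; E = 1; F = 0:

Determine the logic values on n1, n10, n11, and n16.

n1 = A NOR D = 0 NOR 1 = 0
n2 = C NAND F = 1 NAND 0 = 1
n3 = n2 AND n1 AND F = 1 AND 0 AND 0 = 0
n5 = D NAND B = 1 NAND 0 = 1
n6 = B AND n1 = 0 AND 0 = 0
n8 = n6 NOR n5 = 0 NOR 1 = 0
n10 = n2 XOR n8 = 1 XOR 0 = 1
n11 = n10 NOR E = 1 NOR 1 = 0
n16 = n10 NAND n3 = 1 NAND 0 = 1

n1 = 0  n10 = 1  n11 = 0  n16 = 1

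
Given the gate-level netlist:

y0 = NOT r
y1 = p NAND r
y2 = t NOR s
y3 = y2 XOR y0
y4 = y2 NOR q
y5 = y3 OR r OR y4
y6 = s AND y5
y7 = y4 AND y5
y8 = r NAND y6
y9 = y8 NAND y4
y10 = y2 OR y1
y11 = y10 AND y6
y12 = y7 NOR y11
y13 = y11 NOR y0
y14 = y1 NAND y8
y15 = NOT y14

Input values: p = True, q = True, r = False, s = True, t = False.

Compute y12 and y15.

y0 = NOT r = NOT False = True
y1 = p NAND r = True NAND False = True
y2 = t NOR s = False NOR True = False
y3 = y2 XOR y0 = False XOR True = True
y4 = y2 NOR q = False NOR True = False
y5 = y3 OR r OR y4 = True OR False OR False = True
y6 = s AND y5 = True AND True = True
y7 = y4 AND y5 = False AND True = False
y8 = r NAND y6 = False NAND True = True
y10 = y2 OR y1 = False OR True = True
y11 = y10 AND y6 = True AND True = True
y12 = y7 NOR y11 = False NOR True = False
y14 = y1 NAND y8 = True NAND True = False
y15 = NOT y14 = NOT False = True

y12 = False, y15 = True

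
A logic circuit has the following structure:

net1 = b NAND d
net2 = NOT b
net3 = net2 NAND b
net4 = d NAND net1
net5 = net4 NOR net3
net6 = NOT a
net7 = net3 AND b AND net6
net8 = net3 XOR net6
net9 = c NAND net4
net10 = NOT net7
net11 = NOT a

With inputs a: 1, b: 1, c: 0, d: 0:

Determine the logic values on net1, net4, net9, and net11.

net1 = 1, net4 = 1, net9 = 1, net11 = 0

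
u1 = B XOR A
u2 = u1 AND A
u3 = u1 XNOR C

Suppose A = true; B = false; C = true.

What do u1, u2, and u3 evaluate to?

u1 = true; u2 = true; u3 = true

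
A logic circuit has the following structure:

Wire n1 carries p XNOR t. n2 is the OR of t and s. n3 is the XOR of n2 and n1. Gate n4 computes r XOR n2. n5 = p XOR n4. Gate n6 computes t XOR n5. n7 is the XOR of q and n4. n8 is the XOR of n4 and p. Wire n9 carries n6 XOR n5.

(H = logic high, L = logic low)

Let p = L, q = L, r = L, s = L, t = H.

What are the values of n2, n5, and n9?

n2 = H  n5 = H  n9 = H

n2 = t OR s = H OR L = H
n4 = r XOR n2 = L XOR H = H
n5 = p XOR n4 = L XOR H = H
n6 = t XOR n5 = H XOR H = L
n9 = n6 XOR n5 = L XOR H = H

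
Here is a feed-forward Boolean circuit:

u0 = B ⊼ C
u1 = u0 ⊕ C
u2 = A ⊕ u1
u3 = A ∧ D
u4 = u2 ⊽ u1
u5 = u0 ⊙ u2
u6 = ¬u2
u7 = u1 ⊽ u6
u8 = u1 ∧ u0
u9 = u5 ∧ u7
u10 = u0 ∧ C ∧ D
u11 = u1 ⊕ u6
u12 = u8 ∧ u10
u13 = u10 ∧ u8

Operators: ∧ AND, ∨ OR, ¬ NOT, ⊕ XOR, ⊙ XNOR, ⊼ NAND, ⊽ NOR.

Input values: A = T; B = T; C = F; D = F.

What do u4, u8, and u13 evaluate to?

u4 = F, u8 = T, u13 = F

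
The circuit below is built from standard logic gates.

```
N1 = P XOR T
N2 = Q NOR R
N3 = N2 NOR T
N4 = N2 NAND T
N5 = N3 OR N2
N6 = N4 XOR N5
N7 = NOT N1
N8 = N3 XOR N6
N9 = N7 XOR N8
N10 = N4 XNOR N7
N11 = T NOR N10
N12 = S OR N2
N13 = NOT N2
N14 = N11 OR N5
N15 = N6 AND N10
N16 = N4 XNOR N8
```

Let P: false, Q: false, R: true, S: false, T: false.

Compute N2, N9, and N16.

N2 = false; N9 = false; N16 = true

N1 = P XOR T = false XOR false = false
N2 = Q NOR R = false NOR true = false
N3 = N2 NOR T = false NOR false = true
N4 = N2 NAND T = false NAND false = true
N5 = N3 OR N2 = true OR false = true
N6 = N4 XOR N5 = true XOR true = false
N7 = NOT N1 = NOT false = true
N8 = N3 XOR N6 = true XOR false = true
N9 = N7 XOR N8 = true XOR true = false
N16 = N4 XNOR N8 = true XNOR true = true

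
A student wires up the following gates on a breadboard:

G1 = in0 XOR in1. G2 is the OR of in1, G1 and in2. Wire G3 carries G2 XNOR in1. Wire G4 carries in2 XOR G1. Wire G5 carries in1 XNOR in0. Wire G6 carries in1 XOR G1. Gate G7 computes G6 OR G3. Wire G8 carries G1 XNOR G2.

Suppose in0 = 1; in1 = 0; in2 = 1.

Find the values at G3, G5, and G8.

G3 = 0; G5 = 0; G8 = 1

G1 = in0 XOR in1 = 1 XOR 0 = 1
G2 = in1 OR G1 OR in2 = 0 OR 1 OR 1 = 1
G3 = G2 XNOR in1 = 1 XNOR 0 = 0
G5 = in1 XNOR in0 = 0 XNOR 1 = 0
G8 = G1 XNOR G2 = 1 XNOR 1 = 1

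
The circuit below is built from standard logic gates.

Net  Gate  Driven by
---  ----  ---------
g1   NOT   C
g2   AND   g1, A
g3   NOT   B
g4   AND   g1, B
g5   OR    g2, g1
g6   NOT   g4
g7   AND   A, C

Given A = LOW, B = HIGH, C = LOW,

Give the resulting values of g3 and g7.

g3 = LOW; g7 = LOW

g3 = NOT B = NOT HIGH = LOW
g7 = A AND C = LOW AND LOW = LOW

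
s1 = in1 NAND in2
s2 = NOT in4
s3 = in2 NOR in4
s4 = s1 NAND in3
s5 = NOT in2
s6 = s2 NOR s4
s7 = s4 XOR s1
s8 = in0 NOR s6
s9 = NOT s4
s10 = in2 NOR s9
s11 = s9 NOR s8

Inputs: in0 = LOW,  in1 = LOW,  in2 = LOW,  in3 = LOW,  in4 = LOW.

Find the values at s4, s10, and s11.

s1 = in1 NAND in2 = LOW NAND LOW = HIGH
s2 = NOT in4 = NOT LOW = HIGH
s4 = s1 NAND in3 = HIGH NAND LOW = HIGH
s6 = s2 NOR s4 = HIGH NOR HIGH = LOW
s8 = in0 NOR s6 = LOW NOR LOW = HIGH
s9 = NOT s4 = NOT HIGH = LOW
s10 = in2 NOR s9 = LOW NOR LOW = HIGH
s11 = s9 NOR s8 = LOW NOR HIGH = LOW

s4 = HIGH, s10 = HIGH, s11 = LOW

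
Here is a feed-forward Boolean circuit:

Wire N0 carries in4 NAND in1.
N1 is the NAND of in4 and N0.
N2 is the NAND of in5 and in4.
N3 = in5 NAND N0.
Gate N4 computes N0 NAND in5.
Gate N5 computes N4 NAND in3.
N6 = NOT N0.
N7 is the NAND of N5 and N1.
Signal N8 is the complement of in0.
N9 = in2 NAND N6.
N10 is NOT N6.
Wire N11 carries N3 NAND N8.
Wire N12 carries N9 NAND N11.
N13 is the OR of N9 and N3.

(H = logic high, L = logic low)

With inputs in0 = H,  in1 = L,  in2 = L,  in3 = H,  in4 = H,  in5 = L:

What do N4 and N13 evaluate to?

N4 = H; N13 = H

N0 = in4 NAND in1 = H NAND L = H
N3 = in5 NAND N0 = L NAND H = H
N4 = N0 NAND in5 = H NAND L = H
N6 = NOT N0 = NOT H = L
N9 = in2 NAND N6 = L NAND L = H
N13 = N9 OR N3 = H OR H = H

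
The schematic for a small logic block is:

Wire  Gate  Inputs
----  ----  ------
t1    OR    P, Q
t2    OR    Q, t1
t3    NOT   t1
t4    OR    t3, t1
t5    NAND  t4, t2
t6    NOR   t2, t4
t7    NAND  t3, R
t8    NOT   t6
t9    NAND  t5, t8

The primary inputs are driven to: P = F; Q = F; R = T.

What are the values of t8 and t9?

t1 = P OR Q = F OR F = F
t2 = Q OR t1 = F OR F = F
t3 = NOT t1 = NOT F = T
t4 = t3 OR t1 = T OR F = T
t5 = t4 NAND t2 = T NAND F = T
t6 = t2 NOR t4 = F NOR T = F
t8 = NOT t6 = NOT F = T
t9 = t5 NAND t8 = T NAND T = F

t8 = T; t9 = F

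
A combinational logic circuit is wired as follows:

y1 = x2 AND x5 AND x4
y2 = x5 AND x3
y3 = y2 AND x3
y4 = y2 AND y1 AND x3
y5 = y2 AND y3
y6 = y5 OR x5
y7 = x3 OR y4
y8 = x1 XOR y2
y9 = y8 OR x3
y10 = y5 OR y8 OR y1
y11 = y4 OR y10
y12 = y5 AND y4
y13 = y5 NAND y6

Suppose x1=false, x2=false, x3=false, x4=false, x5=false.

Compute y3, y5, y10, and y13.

y3 = false, y5 = false, y10 = false, y13 = true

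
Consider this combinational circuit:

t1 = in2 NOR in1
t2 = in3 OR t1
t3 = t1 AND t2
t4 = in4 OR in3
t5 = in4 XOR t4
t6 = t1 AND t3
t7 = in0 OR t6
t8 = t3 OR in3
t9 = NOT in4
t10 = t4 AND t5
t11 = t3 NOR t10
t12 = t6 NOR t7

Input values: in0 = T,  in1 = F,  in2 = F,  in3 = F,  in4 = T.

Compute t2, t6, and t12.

t2 = T  t6 = T  t12 = F

t1 = in2 NOR in1 = F NOR F = T
t2 = in3 OR t1 = F OR T = T
t3 = t1 AND t2 = T AND T = T
t6 = t1 AND t3 = T AND T = T
t7 = in0 OR t6 = T OR T = T
t12 = t6 NOR t7 = T NOR T = F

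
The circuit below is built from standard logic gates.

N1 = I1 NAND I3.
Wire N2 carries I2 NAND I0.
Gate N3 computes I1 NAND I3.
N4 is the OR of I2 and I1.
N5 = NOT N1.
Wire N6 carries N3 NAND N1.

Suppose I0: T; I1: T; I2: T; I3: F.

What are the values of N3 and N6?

N3 = T, N6 = F

N1 = I1 NAND I3 = T NAND F = T
N3 = I1 NAND I3 = T NAND F = T
N6 = N3 NAND N1 = T NAND T = F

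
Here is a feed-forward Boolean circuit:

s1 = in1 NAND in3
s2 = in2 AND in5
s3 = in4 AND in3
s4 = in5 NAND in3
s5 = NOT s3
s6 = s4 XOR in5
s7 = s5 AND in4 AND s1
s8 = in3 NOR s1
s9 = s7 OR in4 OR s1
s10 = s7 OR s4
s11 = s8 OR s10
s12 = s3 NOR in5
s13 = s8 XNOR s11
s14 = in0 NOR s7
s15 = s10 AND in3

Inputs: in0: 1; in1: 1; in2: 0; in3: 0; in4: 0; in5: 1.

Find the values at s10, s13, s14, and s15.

s10 = 1; s13 = 0; s14 = 0; s15 = 0

s1 = in1 NAND in3 = 1 NAND 0 = 1
s3 = in4 AND in3 = 0 AND 0 = 0
s4 = in5 NAND in3 = 1 NAND 0 = 1
s5 = NOT s3 = NOT 0 = 1
s7 = s5 AND in4 AND s1 = 1 AND 0 AND 1 = 0
s8 = in3 NOR s1 = 0 NOR 1 = 0
s10 = s7 OR s4 = 0 OR 1 = 1
s11 = s8 OR s10 = 0 OR 1 = 1
s13 = s8 XNOR s11 = 0 XNOR 1 = 0
s14 = in0 NOR s7 = 1 NOR 0 = 0
s15 = s10 AND in3 = 1 AND 0 = 0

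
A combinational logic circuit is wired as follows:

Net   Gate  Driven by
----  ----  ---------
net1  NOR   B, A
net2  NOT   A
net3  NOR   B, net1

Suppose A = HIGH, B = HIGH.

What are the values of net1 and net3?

net1 = B NOR A = HIGH NOR HIGH = LOW
net3 = B NOR net1 = HIGH NOR LOW = LOW

net1 = LOW; net3 = LOW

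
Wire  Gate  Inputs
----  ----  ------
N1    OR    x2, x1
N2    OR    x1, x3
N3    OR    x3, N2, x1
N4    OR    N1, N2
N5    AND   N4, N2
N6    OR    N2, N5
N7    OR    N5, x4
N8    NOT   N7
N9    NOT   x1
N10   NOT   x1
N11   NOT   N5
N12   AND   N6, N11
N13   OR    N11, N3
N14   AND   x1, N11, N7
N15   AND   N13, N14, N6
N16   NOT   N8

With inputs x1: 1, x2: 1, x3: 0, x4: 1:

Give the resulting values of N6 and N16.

N6 = 1  N16 = 1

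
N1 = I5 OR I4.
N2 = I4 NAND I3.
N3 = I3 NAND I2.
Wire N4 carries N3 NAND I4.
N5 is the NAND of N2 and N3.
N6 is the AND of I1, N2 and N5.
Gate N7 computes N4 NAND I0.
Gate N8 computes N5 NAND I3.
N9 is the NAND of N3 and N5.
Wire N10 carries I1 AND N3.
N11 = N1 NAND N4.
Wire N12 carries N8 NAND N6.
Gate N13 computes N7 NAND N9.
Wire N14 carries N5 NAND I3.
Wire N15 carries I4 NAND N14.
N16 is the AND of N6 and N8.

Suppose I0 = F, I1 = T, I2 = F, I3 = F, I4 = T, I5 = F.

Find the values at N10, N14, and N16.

N2 = I4 NAND I3 = T NAND F = T
N3 = I3 NAND I2 = F NAND F = T
N5 = N2 NAND N3 = T NAND T = F
N6 = I1 AND N2 AND N5 = T AND T AND F = F
N8 = N5 NAND I3 = F NAND F = T
N10 = I1 AND N3 = T AND T = T
N14 = N5 NAND I3 = F NAND F = T
N16 = N6 AND N8 = F AND T = F

N10 = T  N14 = T  N16 = F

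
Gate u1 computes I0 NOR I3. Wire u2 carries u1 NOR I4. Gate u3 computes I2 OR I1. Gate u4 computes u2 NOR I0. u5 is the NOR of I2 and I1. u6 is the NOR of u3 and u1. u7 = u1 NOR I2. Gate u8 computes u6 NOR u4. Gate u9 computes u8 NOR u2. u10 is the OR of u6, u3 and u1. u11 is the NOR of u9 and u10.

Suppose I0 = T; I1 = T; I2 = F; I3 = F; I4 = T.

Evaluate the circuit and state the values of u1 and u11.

u1 = I0 NOR I3 = T NOR F = F
u2 = u1 NOR I4 = F NOR T = F
u3 = I2 OR I1 = F OR T = T
u4 = u2 NOR I0 = F NOR T = F
u6 = u3 NOR u1 = T NOR F = F
u8 = u6 NOR u4 = F NOR F = T
u9 = u8 NOR u2 = T NOR F = F
u10 = u6 OR u3 OR u1 = F OR T OR F = T
u11 = u9 NOR u10 = F NOR T = F

u1 = F  u11 = F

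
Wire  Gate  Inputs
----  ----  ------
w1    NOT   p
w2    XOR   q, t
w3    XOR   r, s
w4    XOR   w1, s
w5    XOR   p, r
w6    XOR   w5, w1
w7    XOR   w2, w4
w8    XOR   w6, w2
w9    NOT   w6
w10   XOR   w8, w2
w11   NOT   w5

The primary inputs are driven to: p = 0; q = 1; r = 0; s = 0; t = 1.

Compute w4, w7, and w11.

w1 = NOT p = NOT 0 = 1
w2 = q XOR t = 1 XOR 1 = 0
w4 = w1 XOR s = 1 XOR 0 = 1
w5 = p XOR r = 0 XOR 0 = 0
w7 = w2 XOR w4 = 0 XOR 1 = 1
w11 = NOT w5 = NOT 0 = 1

w4 = 1; w7 = 1; w11 = 1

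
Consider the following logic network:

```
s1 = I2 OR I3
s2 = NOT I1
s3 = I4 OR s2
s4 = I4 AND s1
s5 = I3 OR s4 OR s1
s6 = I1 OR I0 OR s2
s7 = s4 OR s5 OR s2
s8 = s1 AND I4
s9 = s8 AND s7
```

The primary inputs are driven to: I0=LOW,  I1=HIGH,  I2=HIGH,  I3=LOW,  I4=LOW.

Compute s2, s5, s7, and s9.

s1 = I2 OR I3 = HIGH OR LOW = HIGH
s2 = NOT I1 = NOT HIGH = LOW
s4 = I4 AND s1 = LOW AND HIGH = LOW
s5 = I3 OR s4 OR s1 = LOW OR LOW OR HIGH = HIGH
s7 = s4 OR s5 OR s2 = LOW OR HIGH OR LOW = HIGH
s8 = s1 AND I4 = HIGH AND LOW = LOW
s9 = s8 AND s7 = LOW AND HIGH = LOW

s2 = LOW, s5 = HIGH, s7 = HIGH, s9 = LOW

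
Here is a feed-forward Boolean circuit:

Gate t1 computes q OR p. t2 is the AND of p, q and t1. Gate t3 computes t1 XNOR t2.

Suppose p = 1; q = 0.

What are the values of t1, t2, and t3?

t1 = q OR p = 0 OR 1 = 1
t2 = p AND q AND t1 = 1 AND 0 AND 1 = 0
t3 = t1 XNOR t2 = 1 XNOR 0 = 0

t1 = 1  t2 = 0  t3 = 0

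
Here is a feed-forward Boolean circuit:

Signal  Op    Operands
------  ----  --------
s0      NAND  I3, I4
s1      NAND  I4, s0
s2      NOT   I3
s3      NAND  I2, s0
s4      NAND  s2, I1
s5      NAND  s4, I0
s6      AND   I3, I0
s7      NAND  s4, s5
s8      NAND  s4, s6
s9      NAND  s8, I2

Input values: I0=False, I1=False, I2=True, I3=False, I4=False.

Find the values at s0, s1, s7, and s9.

s0 = True, s1 = True, s7 = False, s9 = False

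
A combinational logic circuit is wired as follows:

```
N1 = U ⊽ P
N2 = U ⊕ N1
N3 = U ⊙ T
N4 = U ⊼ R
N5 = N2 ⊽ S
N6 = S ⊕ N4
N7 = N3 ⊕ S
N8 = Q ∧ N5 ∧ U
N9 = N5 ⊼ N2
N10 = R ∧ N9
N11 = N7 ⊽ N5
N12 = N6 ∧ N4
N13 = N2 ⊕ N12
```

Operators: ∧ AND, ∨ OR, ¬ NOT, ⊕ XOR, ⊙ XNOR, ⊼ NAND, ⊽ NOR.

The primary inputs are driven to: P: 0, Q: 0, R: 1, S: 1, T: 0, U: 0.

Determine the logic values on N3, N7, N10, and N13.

N1 = U NOR P = 0 NOR 0 = 1
N2 = U XOR N1 = 0 XOR 1 = 1
N3 = U XNOR T = 0 XNOR 0 = 1
N4 = U NAND R = 0 NAND 1 = 1
N5 = N2 NOR S = 1 NOR 1 = 0
N6 = S XOR N4 = 1 XOR 1 = 0
N7 = N3 XOR S = 1 XOR 1 = 0
N9 = N5 NAND N2 = 0 NAND 1 = 1
N10 = R AND N9 = 1 AND 1 = 1
N12 = N6 AND N4 = 0 AND 1 = 0
N13 = N2 XOR N12 = 1 XOR 0 = 1

N3 = 1  N7 = 0  N10 = 1  N13 = 1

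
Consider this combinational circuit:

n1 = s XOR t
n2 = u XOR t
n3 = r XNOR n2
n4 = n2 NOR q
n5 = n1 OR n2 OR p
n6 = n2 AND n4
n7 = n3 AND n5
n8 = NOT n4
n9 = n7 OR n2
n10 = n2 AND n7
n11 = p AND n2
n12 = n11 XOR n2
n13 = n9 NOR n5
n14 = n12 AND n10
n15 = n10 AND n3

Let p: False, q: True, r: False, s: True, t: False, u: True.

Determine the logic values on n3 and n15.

n1 = s XOR t = True XOR False = True
n2 = u XOR t = True XOR False = True
n3 = r XNOR n2 = False XNOR True = False
n5 = n1 OR n2 OR p = True OR True OR False = True
n7 = n3 AND n5 = False AND True = False
n10 = n2 AND n7 = True AND False = False
n15 = n10 AND n3 = False AND False = False

n3 = False; n15 = False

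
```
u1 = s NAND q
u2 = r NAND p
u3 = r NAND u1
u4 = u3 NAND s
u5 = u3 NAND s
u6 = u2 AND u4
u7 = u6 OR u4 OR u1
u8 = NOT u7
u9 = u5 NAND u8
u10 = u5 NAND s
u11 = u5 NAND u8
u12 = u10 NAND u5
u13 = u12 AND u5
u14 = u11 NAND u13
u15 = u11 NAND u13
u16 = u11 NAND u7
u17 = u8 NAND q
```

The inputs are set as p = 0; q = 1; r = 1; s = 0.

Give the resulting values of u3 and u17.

u3 = 0; u17 = 1

u1 = s NAND q = 0 NAND 1 = 1
u2 = r NAND p = 1 NAND 0 = 1
u3 = r NAND u1 = 1 NAND 1 = 0
u4 = u3 NAND s = 0 NAND 0 = 1
u6 = u2 AND u4 = 1 AND 1 = 1
u7 = u6 OR u4 OR u1 = 1 OR 1 OR 1 = 1
u8 = NOT u7 = NOT 1 = 0
u17 = u8 NAND q = 0 NAND 1 = 1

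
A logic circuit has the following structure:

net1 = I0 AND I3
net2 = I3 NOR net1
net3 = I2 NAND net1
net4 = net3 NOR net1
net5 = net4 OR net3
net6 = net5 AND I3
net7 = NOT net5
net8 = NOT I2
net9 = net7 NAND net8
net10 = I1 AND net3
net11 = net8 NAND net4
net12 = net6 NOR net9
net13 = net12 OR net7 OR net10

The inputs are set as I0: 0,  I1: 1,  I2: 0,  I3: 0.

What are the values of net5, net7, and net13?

net1 = I0 AND I3 = 0 AND 0 = 0
net3 = I2 NAND net1 = 0 NAND 0 = 1
net4 = net3 NOR net1 = 1 NOR 0 = 0
net5 = net4 OR net3 = 0 OR 1 = 1
net6 = net5 AND I3 = 1 AND 0 = 0
net7 = NOT net5 = NOT 1 = 0
net8 = NOT I2 = NOT 0 = 1
net9 = net7 NAND net8 = 0 NAND 1 = 1
net10 = I1 AND net3 = 1 AND 1 = 1
net12 = net6 NOR net9 = 0 NOR 1 = 0
net13 = net12 OR net7 OR net10 = 0 OR 0 OR 1 = 1

net5 = 1, net7 = 0, net13 = 1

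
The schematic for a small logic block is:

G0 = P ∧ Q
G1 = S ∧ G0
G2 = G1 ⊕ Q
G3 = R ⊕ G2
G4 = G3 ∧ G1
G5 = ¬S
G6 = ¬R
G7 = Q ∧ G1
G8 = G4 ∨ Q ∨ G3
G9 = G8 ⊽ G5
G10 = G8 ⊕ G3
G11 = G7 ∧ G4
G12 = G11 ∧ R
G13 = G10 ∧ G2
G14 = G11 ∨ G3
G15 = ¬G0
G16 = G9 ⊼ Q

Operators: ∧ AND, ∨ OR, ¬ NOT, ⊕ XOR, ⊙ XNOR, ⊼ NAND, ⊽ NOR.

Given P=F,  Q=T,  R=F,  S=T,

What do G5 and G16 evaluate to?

G0 = P AND Q = F AND T = F
G1 = S AND G0 = T AND F = F
G2 = G1 XOR Q = F XOR T = T
G3 = R XOR G2 = F XOR T = T
G4 = G3 AND G1 = T AND F = F
G5 = NOT S = NOT T = F
G8 = G4 OR Q OR G3 = F OR T OR T = T
G9 = G8 NOR G5 = T NOR F = F
G16 = G9 NAND Q = F NAND T = T

G5 = F  G16 = T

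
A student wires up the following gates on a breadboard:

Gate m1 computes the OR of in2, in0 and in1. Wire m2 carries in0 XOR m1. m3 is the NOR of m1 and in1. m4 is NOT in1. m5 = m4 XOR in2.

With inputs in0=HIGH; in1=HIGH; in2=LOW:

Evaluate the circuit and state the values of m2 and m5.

m1 = in2 OR in0 OR in1 = LOW OR HIGH OR HIGH = HIGH
m2 = in0 XOR m1 = HIGH XOR HIGH = LOW
m4 = NOT in1 = NOT HIGH = LOW
m5 = m4 XOR in2 = LOW XOR LOW = LOW

m2 = LOW  m5 = LOW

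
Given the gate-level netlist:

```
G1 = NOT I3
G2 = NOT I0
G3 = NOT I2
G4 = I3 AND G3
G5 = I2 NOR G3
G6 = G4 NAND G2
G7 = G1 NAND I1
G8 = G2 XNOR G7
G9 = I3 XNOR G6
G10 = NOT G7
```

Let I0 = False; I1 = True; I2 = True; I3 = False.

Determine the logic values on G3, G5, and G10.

G3 = False, G5 = False, G10 = True

G1 = NOT I3 = NOT False = True
G3 = NOT I2 = NOT True = False
G5 = I2 NOR G3 = True NOR False = False
G7 = G1 NAND I1 = True NAND True = False
G10 = NOT G7 = NOT False = True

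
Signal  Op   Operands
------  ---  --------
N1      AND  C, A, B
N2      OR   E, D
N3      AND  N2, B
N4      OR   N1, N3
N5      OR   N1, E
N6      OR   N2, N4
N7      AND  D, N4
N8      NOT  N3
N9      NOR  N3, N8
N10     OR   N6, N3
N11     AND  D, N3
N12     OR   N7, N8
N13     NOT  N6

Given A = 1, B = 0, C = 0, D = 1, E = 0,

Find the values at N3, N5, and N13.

N3 = 0, N5 = 0, N13 = 0

N1 = C AND A AND B = 0 AND 1 AND 0 = 0
N2 = E OR D = 0 OR 1 = 1
N3 = N2 AND B = 1 AND 0 = 0
N4 = N1 OR N3 = 0 OR 0 = 0
N5 = N1 OR E = 0 OR 0 = 0
N6 = N2 OR N4 = 1 OR 0 = 1
N13 = NOT N6 = NOT 1 = 0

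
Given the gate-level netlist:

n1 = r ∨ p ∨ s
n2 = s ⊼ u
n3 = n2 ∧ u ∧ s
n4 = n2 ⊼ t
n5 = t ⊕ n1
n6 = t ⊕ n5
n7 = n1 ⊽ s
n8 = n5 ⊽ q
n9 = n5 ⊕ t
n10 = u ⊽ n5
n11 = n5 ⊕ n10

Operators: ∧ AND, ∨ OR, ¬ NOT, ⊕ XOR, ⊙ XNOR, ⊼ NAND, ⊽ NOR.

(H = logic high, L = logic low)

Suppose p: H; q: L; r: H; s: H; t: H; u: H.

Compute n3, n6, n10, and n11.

n3 = L, n6 = H, n10 = L, n11 = L

n1 = r OR p OR s = H OR H OR H = H
n2 = s NAND u = H NAND H = L
n3 = n2 AND u AND s = L AND H AND H = L
n5 = t XOR n1 = H XOR H = L
n6 = t XOR n5 = H XOR L = H
n10 = u NOR n5 = H NOR L = L
n11 = n5 XOR n10 = L XOR L = L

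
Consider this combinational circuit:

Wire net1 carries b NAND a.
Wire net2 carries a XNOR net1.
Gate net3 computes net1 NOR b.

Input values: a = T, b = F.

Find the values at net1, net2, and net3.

net1 = T, net2 = T, net3 = F

net1 = b NAND a = F NAND T = T
net2 = a XNOR net1 = T XNOR T = T
net3 = net1 NOR b = T NOR F = F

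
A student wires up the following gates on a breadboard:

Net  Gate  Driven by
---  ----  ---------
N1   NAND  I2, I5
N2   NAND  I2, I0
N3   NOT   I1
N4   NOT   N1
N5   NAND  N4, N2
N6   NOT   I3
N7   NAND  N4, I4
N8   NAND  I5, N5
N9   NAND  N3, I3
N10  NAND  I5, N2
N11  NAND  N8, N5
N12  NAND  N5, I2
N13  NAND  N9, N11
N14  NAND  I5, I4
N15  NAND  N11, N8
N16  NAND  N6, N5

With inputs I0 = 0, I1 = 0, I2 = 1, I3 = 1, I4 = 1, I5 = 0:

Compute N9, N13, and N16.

N9 = 0, N13 = 1, N16 = 1

N1 = I2 NAND I5 = 1 NAND 0 = 1
N2 = I2 NAND I0 = 1 NAND 0 = 1
N3 = NOT I1 = NOT 0 = 1
N4 = NOT N1 = NOT 1 = 0
N5 = N4 NAND N2 = 0 NAND 1 = 1
N6 = NOT I3 = NOT 1 = 0
N8 = I5 NAND N5 = 0 NAND 1 = 1
N9 = N3 NAND I3 = 1 NAND 1 = 0
N11 = N8 NAND N5 = 1 NAND 1 = 0
N13 = N9 NAND N11 = 0 NAND 0 = 1
N16 = N6 NAND N5 = 0 NAND 1 = 1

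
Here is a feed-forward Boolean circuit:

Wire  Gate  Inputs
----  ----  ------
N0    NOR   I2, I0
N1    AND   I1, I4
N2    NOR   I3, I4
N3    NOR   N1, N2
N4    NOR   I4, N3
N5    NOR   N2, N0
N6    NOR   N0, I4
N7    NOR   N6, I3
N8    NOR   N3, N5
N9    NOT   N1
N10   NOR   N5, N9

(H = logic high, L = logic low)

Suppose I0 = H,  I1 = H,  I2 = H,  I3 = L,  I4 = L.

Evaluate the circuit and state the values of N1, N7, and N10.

N1 = L; N7 = L; N10 = L

N0 = I2 NOR I0 = H NOR H = L
N1 = I1 AND I4 = H AND L = L
N2 = I3 NOR I4 = L NOR L = H
N5 = N2 NOR N0 = H NOR L = L
N6 = N0 NOR I4 = L NOR L = H
N7 = N6 NOR I3 = H NOR L = L
N9 = NOT N1 = NOT L = H
N10 = N5 NOR N9 = L NOR H = L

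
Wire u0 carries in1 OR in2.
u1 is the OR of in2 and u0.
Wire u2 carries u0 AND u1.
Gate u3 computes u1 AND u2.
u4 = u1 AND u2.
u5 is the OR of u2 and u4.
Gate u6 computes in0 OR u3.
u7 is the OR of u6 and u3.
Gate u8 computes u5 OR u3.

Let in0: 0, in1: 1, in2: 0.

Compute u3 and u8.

u3 = 1, u8 = 1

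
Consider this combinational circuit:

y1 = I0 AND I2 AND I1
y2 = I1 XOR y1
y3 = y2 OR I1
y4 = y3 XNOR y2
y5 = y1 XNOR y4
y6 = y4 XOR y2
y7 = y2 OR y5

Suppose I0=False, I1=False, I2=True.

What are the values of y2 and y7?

y2 = False, y7 = False

y1 = I0 AND I2 AND I1 = False AND True AND False = False
y2 = I1 XOR y1 = False XOR False = False
y3 = y2 OR I1 = False OR False = False
y4 = y3 XNOR y2 = False XNOR False = True
y5 = y1 XNOR y4 = False XNOR True = False
y7 = y2 OR y5 = False OR False = False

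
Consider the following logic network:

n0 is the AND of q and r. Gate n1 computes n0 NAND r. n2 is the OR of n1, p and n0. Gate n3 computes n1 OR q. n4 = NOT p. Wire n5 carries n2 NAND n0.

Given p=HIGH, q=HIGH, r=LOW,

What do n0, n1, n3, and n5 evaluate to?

n0 = q AND r = HIGH AND LOW = LOW
n1 = n0 NAND r = LOW NAND LOW = HIGH
n2 = n1 OR p OR n0 = HIGH OR HIGH OR LOW = HIGH
n3 = n1 OR q = HIGH OR HIGH = HIGH
n5 = n2 NAND n0 = HIGH NAND LOW = HIGH

n0 = LOW, n1 = HIGH, n3 = HIGH, n5 = HIGH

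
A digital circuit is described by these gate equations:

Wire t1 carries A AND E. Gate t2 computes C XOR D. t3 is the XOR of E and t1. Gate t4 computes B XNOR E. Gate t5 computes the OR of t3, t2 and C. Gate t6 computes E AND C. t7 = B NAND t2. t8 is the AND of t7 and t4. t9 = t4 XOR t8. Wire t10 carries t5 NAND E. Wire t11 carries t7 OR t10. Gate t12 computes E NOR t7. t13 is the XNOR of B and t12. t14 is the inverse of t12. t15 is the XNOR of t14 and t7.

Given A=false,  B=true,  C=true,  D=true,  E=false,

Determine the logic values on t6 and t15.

t6 = false, t15 = true

t2 = C XOR D = true XOR true = false
t6 = E AND C = false AND true = false
t7 = B NAND t2 = true NAND false = true
t12 = E NOR t7 = false NOR true = false
t14 = NOT t12 = NOT false = true
t15 = t14 XNOR t7 = true XNOR true = true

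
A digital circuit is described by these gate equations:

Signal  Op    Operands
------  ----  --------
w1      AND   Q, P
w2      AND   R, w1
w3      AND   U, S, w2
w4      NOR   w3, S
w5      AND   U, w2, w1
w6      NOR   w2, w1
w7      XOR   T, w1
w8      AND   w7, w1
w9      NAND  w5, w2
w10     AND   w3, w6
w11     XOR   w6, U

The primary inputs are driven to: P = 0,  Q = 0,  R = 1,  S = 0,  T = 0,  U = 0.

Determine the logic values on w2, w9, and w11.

w2 = 0  w9 = 1  w11 = 1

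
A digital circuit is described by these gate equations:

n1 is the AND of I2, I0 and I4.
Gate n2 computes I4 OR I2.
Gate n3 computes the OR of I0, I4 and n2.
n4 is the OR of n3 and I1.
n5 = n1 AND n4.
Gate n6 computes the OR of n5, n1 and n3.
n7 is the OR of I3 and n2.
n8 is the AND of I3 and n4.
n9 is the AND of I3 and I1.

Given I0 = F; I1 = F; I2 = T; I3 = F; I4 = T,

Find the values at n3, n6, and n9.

n1 = I2 AND I0 AND I4 = T AND F AND T = F
n2 = I4 OR I2 = T OR T = T
n3 = I0 OR I4 OR n2 = F OR T OR T = T
n4 = n3 OR I1 = T OR F = T
n5 = n1 AND n4 = F AND T = F
n6 = n5 OR n1 OR n3 = F OR F OR T = T
n9 = I3 AND I1 = F AND F = F

n3 = T  n6 = T  n9 = F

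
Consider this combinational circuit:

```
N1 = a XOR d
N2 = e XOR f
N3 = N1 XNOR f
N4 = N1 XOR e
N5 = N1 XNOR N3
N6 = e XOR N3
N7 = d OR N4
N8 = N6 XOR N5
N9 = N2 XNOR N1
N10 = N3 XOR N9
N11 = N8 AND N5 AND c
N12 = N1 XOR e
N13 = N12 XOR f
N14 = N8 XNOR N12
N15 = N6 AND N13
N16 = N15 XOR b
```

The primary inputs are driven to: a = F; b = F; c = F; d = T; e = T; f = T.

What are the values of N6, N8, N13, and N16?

N1 = a XOR d = F XOR T = T
N3 = N1 XNOR f = T XNOR T = T
N5 = N1 XNOR N3 = T XNOR T = T
N6 = e XOR N3 = T XOR T = F
N8 = N6 XOR N5 = F XOR T = T
N12 = N1 XOR e = T XOR T = F
N13 = N12 XOR f = F XOR T = T
N15 = N6 AND N13 = F AND T = F
N16 = N15 XOR b = F XOR F = F

N6 = F, N8 = T, N13 = T, N16 = F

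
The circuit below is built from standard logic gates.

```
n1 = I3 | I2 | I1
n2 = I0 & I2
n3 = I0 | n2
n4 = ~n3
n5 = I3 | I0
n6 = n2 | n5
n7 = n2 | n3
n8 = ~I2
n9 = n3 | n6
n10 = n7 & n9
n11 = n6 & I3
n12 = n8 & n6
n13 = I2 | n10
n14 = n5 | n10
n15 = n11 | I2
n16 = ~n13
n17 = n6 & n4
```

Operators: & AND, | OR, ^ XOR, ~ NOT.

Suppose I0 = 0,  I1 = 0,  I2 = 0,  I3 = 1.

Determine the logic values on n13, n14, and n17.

n13 = 0, n14 = 1, n17 = 1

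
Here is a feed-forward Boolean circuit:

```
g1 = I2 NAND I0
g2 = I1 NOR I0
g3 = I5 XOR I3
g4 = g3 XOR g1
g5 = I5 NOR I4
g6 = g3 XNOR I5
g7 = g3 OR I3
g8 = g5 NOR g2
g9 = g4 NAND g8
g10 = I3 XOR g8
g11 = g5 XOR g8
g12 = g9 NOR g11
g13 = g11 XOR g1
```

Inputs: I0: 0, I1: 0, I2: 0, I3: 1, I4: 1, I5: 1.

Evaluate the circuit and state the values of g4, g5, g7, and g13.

g4 = 1, g5 = 0, g7 = 1, g13 = 1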